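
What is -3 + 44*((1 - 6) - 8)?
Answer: -575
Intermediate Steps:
-3 + 44*((1 - 6) - 8) = -3 + 44*(-5 - 8) = -3 + 44*(-13) = -3 - 572 = -575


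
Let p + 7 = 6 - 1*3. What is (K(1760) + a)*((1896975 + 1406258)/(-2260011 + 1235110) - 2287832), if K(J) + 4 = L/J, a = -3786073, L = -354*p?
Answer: 390614791988511488199/45095644 ≈ 8.6619e+12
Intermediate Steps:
p = -4 (p = -7 + (6 - 1*3) = -7 + (6 - 3) = -7 + 3 = -4)
L = 1416 (L = -354*(-4) = 1416)
K(J) = -4 + 1416/J
(K(1760) + a)*((1896975 + 1406258)/(-2260011 + 1235110) - 2287832) = ((-4 + 1416/1760) - 3786073)*((1896975 + 1406258)/(-2260011 + 1235110) - 2287832) = ((-4 + 1416*(1/1760)) - 3786073)*(3303233/(-1024901) - 2287832) = ((-4 + 177/220) - 3786073)*(3303233*(-1/1024901) - 2287832) = (-703/220 - 3786073)*(-3303233/1024901 - 2287832) = -832936763/220*(-2344804607865/1024901) = 390614791988511488199/45095644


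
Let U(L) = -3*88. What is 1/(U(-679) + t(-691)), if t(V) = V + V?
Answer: -1/1646 ≈ -0.00060753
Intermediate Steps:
t(V) = 2*V
U(L) = -264
1/(U(-679) + t(-691)) = 1/(-264 + 2*(-691)) = 1/(-264 - 1382) = 1/(-1646) = -1/1646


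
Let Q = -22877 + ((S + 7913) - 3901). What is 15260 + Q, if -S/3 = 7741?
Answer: -26828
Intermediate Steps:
S = -23223 (S = -3*7741 = -23223)
Q = -42088 (Q = -22877 + ((-23223 + 7913) - 3901) = -22877 + (-15310 - 3901) = -22877 - 19211 = -42088)
15260 + Q = 15260 - 42088 = -26828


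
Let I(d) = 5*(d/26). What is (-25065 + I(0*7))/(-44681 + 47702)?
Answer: -8355/1007 ≈ -8.2969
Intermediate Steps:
I(d) = 5*d/26 (I(d) = 5*(d*(1/26)) = 5*(d/26) = 5*d/26)
(-25065 + I(0*7))/(-44681 + 47702) = (-25065 + 5*(0*7)/26)/(-44681 + 47702) = (-25065 + (5/26)*0)/3021 = (-25065 + 0)*(1/3021) = -25065*1/3021 = -8355/1007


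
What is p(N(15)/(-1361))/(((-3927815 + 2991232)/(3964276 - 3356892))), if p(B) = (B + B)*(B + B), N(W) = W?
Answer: -23767200/75428363441 ≈ -0.00031510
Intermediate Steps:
p(B) = 4*B² (p(B) = (2*B)*(2*B) = 4*B²)
p(N(15)/(-1361))/(((-3927815 + 2991232)/(3964276 - 3356892))) = (4*(15/(-1361))²)/(((-3927815 + 2991232)/(3964276 - 3356892))) = (4*(15*(-1/1361))²)/((-936583/607384)) = (4*(-15/1361)²)/((-936583*1/607384)) = (4*(225/1852321))/(-40721/26408) = (900/1852321)*(-26408/40721) = -23767200/75428363441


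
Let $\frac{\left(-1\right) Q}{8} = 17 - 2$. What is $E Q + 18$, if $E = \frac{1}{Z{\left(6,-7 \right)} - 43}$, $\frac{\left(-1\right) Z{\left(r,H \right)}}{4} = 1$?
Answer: $\frac{966}{47} \approx 20.553$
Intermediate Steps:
$Z{\left(r,H \right)} = -4$ ($Z{\left(r,H \right)} = \left(-4\right) 1 = -4$)
$E = - \frac{1}{47}$ ($E = \frac{1}{-4 - 43} = \frac{1}{-47} = - \frac{1}{47} \approx -0.021277$)
$Q = -120$ ($Q = - 8 \left(17 - 2\right) = \left(-8\right) 15 = -120$)
$E Q + 18 = \left(- \frac{1}{47}\right) \left(-120\right) + 18 = \frac{120}{47} + 18 = \frac{966}{47}$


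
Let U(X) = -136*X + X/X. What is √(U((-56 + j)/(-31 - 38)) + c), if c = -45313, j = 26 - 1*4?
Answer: 4*I*√13503093/69 ≈ 213.02*I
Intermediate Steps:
j = 22 (j = 26 - 4 = 22)
U(X) = 1 - 136*X (U(X) = -68*2*X + 1 = -136*X + 1 = 1 - 136*X)
√(U((-56 + j)/(-31 - 38)) + c) = √((1 - 136*(-56 + 22)/(-31 - 38)) - 45313) = √((1 - (-4624)/(-69)) - 45313) = √((1 - (-4624)*(-1)/69) - 45313) = √((1 - 136*34/69) - 45313) = √((1 - 4624/69) - 45313) = √(-4555/69 - 45313) = √(-3131152/69) = 4*I*√13503093/69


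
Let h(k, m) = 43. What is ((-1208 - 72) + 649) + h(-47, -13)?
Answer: -588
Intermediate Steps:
((-1208 - 72) + 649) + h(-47, -13) = ((-1208 - 72) + 649) + 43 = (-1280 + 649) + 43 = -631 + 43 = -588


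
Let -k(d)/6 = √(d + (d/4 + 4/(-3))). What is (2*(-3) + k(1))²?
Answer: (6 + I*√3)² ≈ 33.0 + 20.785*I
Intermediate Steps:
k(d) = -6*√(-4/3 + 5*d/4) (k(d) = -6*√(d + (d/4 + 4/(-3))) = -6*√(d + (d*(¼) + 4*(-⅓))) = -6*√(d + (d/4 - 4/3)) = -6*√(d + (-4/3 + d/4)) = -6*√(-4/3 + 5*d/4))
(2*(-3) + k(1))² = (2*(-3) - √(-48 + 45*1))² = (-6 - √(-48 + 45))² = (-6 - √(-3))² = (-6 - I*√3)²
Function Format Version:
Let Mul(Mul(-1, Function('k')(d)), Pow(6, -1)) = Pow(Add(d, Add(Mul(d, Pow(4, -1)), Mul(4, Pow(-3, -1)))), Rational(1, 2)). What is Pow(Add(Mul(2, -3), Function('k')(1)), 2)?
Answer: Pow(Add(6, Mul(I, Pow(3, Rational(1, 2)))), 2) ≈ Add(33.000, Mul(20.785, I))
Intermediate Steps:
Function('k')(d) = Mul(-6, Pow(Add(Rational(-4, 3), Mul(Rational(5, 4), d)), Rational(1, 2))) (Function('k')(d) = Mul(-6, Pow(Add(d, Add(Mul(d, Pow(4, -1)), Mul(4, Pow(-3, -1)))), Rational(1, 2))) = Mul(-6, Pow(Add(d, Add(Mul(d, Rational(1, 4)), Mul(4, Rational(-1, 3)))), Rational(1, 2))) = Mul(-6, Pow(Add(d, Add(Mul(Rational(1, 4), d), Rational(-4, 3))), Rational(1, 2))) = Mul(-6, Pow(Add(d, Add(Rational(-4, 3), Mul(Rational(1, 4), d))), Rational(1, 2))) = Mul(-6, Pow(Add(Rational(-4, 3), Mul(Rational(5, 4), d)), Rational(1, 2))))
Pow(Add(Mul(2, -3), Function('k')(1)), 2) = Pow(Add(Mul(2, -3), Mul(-1, Pow(Add(-48, Mul(45, 1)), Rational(1, 2)))), 2) = Pow(Add(-6, Mul(-1, Pow(Add(-48, 45), Rational(1, 2)))), 2) = Pow(Add(-6, Mul(-1, Pow(-3, Rational(1, 2)))), 2) = Pow(Add(-6, Mul(-1, Mul(I, Pow(3, Rational(1, 2))))), 2) = Pow(Add(-6, Mul(-1, I, Pow(3, Rational(1, 2)))), 2)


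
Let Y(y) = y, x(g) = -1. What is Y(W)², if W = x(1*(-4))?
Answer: 1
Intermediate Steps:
W = -1
Y(W)² = (-1)² = 1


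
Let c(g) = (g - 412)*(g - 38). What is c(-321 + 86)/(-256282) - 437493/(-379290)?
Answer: 289276981/623110255 ≈ 0.46425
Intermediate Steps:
c(g) = (-412 + g)*(-38 + g)
c(-321 + 86)/(-256282) - 437493/(-379290) = (15656 + (-321 + 86)² - 450*(-321 + 86))/(-256282) - 437493/(-379290) = (15656 + (-235)² - 450*(-235))*(-1/256282) - 437493*(-1/379290) = (15656 + 55225 + 105750)*(-1/256282) + 145831/126430 = 176631*(-1/256282) + 145831/126430 = -13587/19714 + 145831/126430 = 289276981/623110255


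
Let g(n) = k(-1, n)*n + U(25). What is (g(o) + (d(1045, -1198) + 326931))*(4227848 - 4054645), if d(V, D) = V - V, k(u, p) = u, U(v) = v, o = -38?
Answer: 56636341782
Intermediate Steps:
d(V, D) = 0
g(n) = 25 - n (g(n) = -n + 25 = 25 - n)
(g(o) + (d(1045, -1198) + 326931))*(4227848 - 4054645) = ((25 - 1*(-38)) + (0 + 326931))*(4227848 - 4054645) = ((25 + 38) + 326931)*173203 = (63 + 326931)*173203 = 326994*173203 = 56636341782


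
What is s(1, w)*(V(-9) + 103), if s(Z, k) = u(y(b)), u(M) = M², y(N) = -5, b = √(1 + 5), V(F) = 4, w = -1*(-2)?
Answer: 2675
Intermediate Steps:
w = 2
b = √6 ≈ 2.4495
s(Z, k) = 25 (s(Z, k) = (-5)² = 25)
s(1, w)*(V(-9) + 103) = 25*(4 + 103) = 25*107 = 2675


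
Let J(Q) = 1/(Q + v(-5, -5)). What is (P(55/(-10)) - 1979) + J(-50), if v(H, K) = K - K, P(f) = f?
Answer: -49613/25 ≈ -1984.5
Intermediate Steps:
v(H, K) = 0
J(Q) = 1/Q (J(Q) = 1/(Q + 0) = 1/Q)
(P(55/(-10)) - 1979) + J(-50) = (55/(-10) - 1979) + 1/(-50) = (55*(-⅒) - 1979) - 1/50 = (-11/2 - 1979) - 1/50 = -3969/2 - 1/50 = -49613/25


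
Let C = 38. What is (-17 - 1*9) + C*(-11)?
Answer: -444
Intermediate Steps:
(-17 - 1*9) + C*(-11) = (-17 - 1*9) + 38*(-11) = (-17 - 9) - 418 = -26 - 418 = -444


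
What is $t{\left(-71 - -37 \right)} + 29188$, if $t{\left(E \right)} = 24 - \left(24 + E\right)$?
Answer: $29222$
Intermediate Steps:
$t{\left(E \right)} = - E$
$t{\left(-71 - -37 \right)} + 29188 = - (-71 - -37) + 29188 = - (-71 + 37) + 29188 = \left(-1\right) \left(-34\right) + 29188 = 34 + 29188 = 29222$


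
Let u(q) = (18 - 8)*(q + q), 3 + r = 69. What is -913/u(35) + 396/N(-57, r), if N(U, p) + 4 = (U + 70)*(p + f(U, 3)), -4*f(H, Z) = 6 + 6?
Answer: -93379/114100 ≈ -0.81840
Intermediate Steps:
r = 66 (r = -3 + 69 = 66)
f(H, Z) = -3 (f(H, Z) = -(6 + 6)/4 = -¼*12 = -3)
N(U, p) = -4 + (-3 + p)*(70 + U) (N(U, p) = -4 + (U + 70)*(p - 3) = -4 + (70 + U)*(-3 + p) = -4 + (-3 + p)*(70 + U))
u(q) = 20*q (u(q) = 10*(2*q) = 20*q)
-913/u(35) + 396/N(-57, r) = -913/(20*35) + 396/(-214 - 3*(-57) + 70*66 - 57*66) = -913/700 + 396/(-214 + 171 + 4620 - 3762) = -913*1/700 + 396/815 = -913/700 + 396*(1/815) = -913/700 + 396/815 = -93379/114100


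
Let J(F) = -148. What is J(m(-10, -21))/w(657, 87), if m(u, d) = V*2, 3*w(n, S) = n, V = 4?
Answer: -148/219 ≈ -0.67580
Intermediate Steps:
w(n, S) = n/3
m(u, d) = 8 (m(u, d) = 4*2 = 8)
J(m(-10, -21))/w(657, 87) = -148/((1/3)*657) = -148/219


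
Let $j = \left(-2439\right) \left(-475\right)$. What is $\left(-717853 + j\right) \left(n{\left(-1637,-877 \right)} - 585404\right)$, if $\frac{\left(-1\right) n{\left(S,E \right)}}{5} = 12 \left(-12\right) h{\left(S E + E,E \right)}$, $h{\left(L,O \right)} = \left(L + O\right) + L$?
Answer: $909923710289792$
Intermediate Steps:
$h{\left(L,O \right)} = O + 2 L$
$j = 1158525$
$n{\left(S,E \right)} = 2160 E + 1440 E S$ ($n{\left(S,E \right)} = - 5 \cdot 12 \left(-12\right) \left(E + 2 \left(S E + E\right)\right) = - 5 \left(- 144 \left(E + 2 \left(E S + E\right)\right)\right) = - 5 \left(- 144 \left(E + 2 \left(E + E S\right)\right)\right) = - 5 \left(- 144 \left(E + \left(2 E + 2 E S\right)\right)\right) = - 5 \left(- 144 \left(3 E + 2 E S\right)\right) = - 5 \left(- 432 E - 288 E S\right) = 2160 E + 1440 E S$)
$\left(-717853 + j\right) \left(n{\left(-1637,-877 \right)} - 585404\right) = \left(-717853 + 1158525\right) \left(720 \left(-877\right) \left(3 + 2 \left(-1637\right)\right) - 585404\right) = 440672 \left(720 \left(-877\right) \left(3 - 3274\right) - 585404\right) = 440672 \left(720 \left(-877\right) \left(-3271\right) - 585404\right) = 440672 \left(2065440240 - 585404\right) = 440672 \cdot 2064854836 = 909923710289792$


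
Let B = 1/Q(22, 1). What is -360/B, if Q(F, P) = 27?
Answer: -9720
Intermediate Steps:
B = 1/27 ≈ 0.037037
-360/B = -360/1/27 = -360*27 = -9720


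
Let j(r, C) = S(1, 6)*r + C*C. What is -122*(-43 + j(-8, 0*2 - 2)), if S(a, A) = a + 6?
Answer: 11590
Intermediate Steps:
S(a, A) = 6 + a
j(r, C) = C**2 + 7*r (j(r, C) = (6 + 1)*r + C*C = 7*r + C**2 = C**2 + 7*r)
-122*(-43 + j(-8, 0*2 - 2)) = -122*(-43 + ((0*2 - 2)**2 + 7*(-8))) = -122*(-43 + ((0 - 2)**2 - 56)) = -122*(-43 + ((-2)**2 - 56)) = -122*(-43 + (4 - 56)) = -122*(-43 - 52) = -122*(-95) = 11590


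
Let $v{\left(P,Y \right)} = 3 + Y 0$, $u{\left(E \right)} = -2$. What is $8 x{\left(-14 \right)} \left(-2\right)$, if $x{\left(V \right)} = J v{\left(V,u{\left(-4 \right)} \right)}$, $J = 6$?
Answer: $-288$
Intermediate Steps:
$v{\left(P,Y \right)} = 3$ ($v{\left(P,Y \right)} = 3 + 0 = 3$)
$x{\left(V \right)} = 18$ ($x{\left(V \right)} = 6 \cdot 3 = 18$)
$8 x{\left(-14 \right)} \left(-2\right) = 8 \cdot 18 \left(-2\right) = 8 \left(-36\right) = -288$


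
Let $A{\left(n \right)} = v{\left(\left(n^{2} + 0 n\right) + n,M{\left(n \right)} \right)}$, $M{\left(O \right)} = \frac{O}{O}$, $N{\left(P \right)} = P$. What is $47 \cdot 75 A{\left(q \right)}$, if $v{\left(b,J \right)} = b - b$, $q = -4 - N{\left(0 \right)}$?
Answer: $0$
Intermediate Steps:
$M{\left(O \right)} = 1$
$q = -4$ ($q = -4 - 0 = -4 + 0 = -4$)
$v{\left(b,J \right)} = 0$
$A{\left(n \right)} = 0$
$47 \cdot 75 A{\left(q \right)} = 47 \cdot 75 \cdot 0 = 3525 \cdot 0 = 0$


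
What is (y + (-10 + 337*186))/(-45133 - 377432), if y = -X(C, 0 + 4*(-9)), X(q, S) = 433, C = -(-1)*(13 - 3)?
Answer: -62239/422565 ≈ -0.14729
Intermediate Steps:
C = 10 (C = -(-1)*10 = -1*(-10) = 10)
y = -433 (y = -1*433 = -433)
(y + (-10 + 337*186))/(-45133 - 377432) = (-433 + (-10 + 337*186))/(-45133 - 377432) = (-433 + (-10 + 62682))/(-422565) = (-433 + 62672)*(-1/422565) = 62239*(-1/422565) = -62239/422565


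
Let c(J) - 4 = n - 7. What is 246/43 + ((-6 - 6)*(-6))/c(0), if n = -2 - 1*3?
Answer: -141/43 ≈ -3.2791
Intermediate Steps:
n = -5 (n = -2 - 3 = -5)
c(J) = -8 (c(J) = 4 + (-5 - 7) = 4 - 12 = -8)
246/43 + ((-6 - 6)*(-6))/c(0) = 246/43 + ((-6 - 6)*(-6))/(-8) = 246*(1/43) - 12*(-6)*(-⅛) = 246/43 + 72*(-⅛) = 246/43 - 9 = -141/43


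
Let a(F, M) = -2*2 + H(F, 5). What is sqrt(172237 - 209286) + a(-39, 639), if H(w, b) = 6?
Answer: 2 + I*sqrt(37049) ≈ 2.0 + 192.48*I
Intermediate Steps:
a(F, M) = 2 (a(F, M) = -2*2 + 6 = -4 + 6 = 2)
sqrt(172237 - 209286) + a(-39, 639) = sqrt(172237 - 209286) + 2 = sqrt(-37049) + 2 = I*sqrt(37049) + 2 = 2 + I*sqrt(37049)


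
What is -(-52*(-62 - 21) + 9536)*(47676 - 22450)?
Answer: -349430552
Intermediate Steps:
-(-52*(-62 - 21) + 9536)*(47676 - 22450) = -(-52*(-83) + 9536)*25226 = -(4316 + 9536)*25226 = -13852*25226 = -1*349430552 = -349430552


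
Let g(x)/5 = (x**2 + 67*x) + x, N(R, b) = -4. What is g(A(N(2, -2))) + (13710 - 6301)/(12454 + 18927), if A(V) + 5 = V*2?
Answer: -112179666/31381 ≈ -3574.8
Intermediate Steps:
A(V) = -5 + 2*V (A(V) = -5 + V*2 = -5 + 2*V)
g(x) = 5*x**2 + 340*x (g(x) = 5*((x**2 + 67*x) + x) = 5*(x**2 + 68*x) = 5*x**2 + 340*x)
g(A(N(2, -2))) + (13710 - 6301)/(12454 + 18927) = 5*(-5 + 2*(-4))*(68 + (-5 + 2*(-4))) + (13710 - 6301)/(12454 + 18927) = 5*(-5 - 8)*(68 + (-5 - 8)) + 7409/31381 = 5*(-13)*(68 - 13) + 7409*(1/31381) = 5*(-13)*55 + 7409/31381 = -3575 + 7409/31381 = -112179666/31381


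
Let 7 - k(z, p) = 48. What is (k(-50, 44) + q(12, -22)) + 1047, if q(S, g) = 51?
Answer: 1057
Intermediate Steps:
k(z, p) = -41 (k(z, p) = 7 - 1*48 = 7 - 48 = -41)
(k(-50, 44) + q(12, -22)) + 1047 = (-41 + 51) + 1047 = 10 + 1047 = 1057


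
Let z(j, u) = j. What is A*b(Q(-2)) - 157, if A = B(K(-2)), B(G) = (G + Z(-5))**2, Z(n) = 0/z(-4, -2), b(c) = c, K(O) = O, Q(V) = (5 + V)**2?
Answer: -121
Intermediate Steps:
Z(n) = 0 (Z(n) = 0/(-4) = 0*(-1/4) = 0)
B(G) = G**2 (B(G) = (G + 0)**2 = G**2)
A = 4 (A = (-2)**2 = 4)
A*b(Q(-2)) - 157 = 4*(5 - 2)**2 - 157 = 4*3**2 - 157 = 4*9 - 157 = 36 - 157 = -121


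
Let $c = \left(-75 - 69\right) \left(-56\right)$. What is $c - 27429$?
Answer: $-19365$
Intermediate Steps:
$c = 8064$ ($c = \left(-144\right) \left(-56\right) = 8064$)
$c - 27429 = 8064 - 27429 = -19365$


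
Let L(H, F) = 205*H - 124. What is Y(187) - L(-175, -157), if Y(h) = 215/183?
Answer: 6588032/183 ≈ 36000.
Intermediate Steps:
L(H, F) = -124 + 205*H
Y(h) = 215/183 (Y(h) = 215*(1/183) = 215/183)
Y(187) - L(-175, -157) = 215/183 - (-124 + 205*(-175)) = 215/183 - (-124 - 35875) = 215/183 - 1*(-35999) = 215/183 + 35999 = 6588032/183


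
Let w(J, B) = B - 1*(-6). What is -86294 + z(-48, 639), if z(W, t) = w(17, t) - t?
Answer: -86288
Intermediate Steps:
w(J, B) = 6 + B (w(J, B) = B + 6 = 6 + B)
z(W, t) = 6 (z(W, t) = (6 + t) - t = 6)
-86294 + z(-48, 639) = -86294 + 6 = -86288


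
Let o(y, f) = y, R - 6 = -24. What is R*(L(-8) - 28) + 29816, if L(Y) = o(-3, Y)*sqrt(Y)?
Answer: 30320 + 108*I*sqrt(2) ≈ 30320.0 + 152.74*I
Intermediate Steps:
R = -18 (R = 6 - 24 = -18)
L(Y) = -3*sqrt(Y)
R*(L(-8) - 28) + 29816 = -18*(-6*I*sqrt(2) - 28) + 29816 = -18*(-28 - 6*I*sqrt(2)) + 29816 = (504 + 108*I*sqrt(2)) + 29816 = 30320 + 108*I*sqrt(2)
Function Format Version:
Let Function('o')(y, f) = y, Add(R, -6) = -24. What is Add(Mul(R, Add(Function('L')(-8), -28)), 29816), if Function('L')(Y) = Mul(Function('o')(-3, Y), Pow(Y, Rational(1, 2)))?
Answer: Add(30320, Mul(108, I, Pow(2, Rational(1, 2)))) ≈ Add(30320., Mul(152.74, I))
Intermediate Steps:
R = -18 (R = Add(6, -24) = -18)
Function('L')(Y) = Mul(-3, Pow(Y, Rational(1, 2)))
Add(Mul(R, Add(Function('L')(-8), -28)), 29816) = Add(Mul(-18, Add(Mul(-3, Pow(-8, Rational(1, 2))), -28)), 29816) = Add(Mul(-18, Add(Mul(-3, Mul(2, I, Pow(2, Rational(1, 2)))), -28)), 29816) = Add(Mul(-18, Add(Mul(-6, I, Pow(2, Rational(1, 2))), -28)), 29816) = Add(Mul(-18, Add(-28, Mul(-6, I, Pow(2, Rational(1, 2))))), 29816) = Add(Add(504, Mul(108, I, Pow(2, Rational(1, 2)))), 29816) = Add(30320, Mul(108, I, Pow(2, Rational(1, 2))))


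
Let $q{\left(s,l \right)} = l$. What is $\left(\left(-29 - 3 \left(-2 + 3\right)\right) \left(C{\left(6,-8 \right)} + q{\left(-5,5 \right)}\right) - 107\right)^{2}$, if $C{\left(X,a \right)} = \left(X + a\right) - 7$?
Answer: $441$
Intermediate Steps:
$C{\left(X,a \right)} = -7 + X + a$
$\left(\left(-29 - 3 \left(-2 + 3\right)\right) \left(C{\left(6,-8 \right)} + q{\left(-5,5 \right)}\right) - 107\right)^{2} = \left(\left(-29 - 3 \left(-2 + 3\right)\right) \left(\left(-7 + 6 - 8\right) + 5\right) - 107\right)^{2} = \left(\left(-29 - 3\right) \left(-9 + 5\right) - 107\right)^{2} = \left(\left(-29 - 3\right) \left(-4\right) - 107\right)^{2} = \left(\left(-32\right) \left(-4\right) - 107\right)^{2} = \left(128 - 107\right)^{2} = 21^{2} = 441$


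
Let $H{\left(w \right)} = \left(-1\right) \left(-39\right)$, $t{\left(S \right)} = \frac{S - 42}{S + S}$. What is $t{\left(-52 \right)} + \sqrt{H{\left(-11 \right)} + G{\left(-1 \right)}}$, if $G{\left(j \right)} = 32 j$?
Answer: $\frac{47}{52} + \sqrt{7} \approx 3.5496$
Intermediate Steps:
$t{\left(S \right)} = \frac{-42 + S}{2 S}$
$H{\left(w \right)} = 39$
$t{\left(-52 \right)} + \sqrt{H{\left(-11 \right)} + G{\left(-1 \right)}} = \frac{-42 - 52}{2 \left(-52\right)} + \sqrt{39 + 32 \left(-1\right)} = \frac{1}{2} \left(- \frac{1}{52}\right) \left(-94\right) + \sqrt{39 - 32} = \frac{47}{52} + \sqrt{7}$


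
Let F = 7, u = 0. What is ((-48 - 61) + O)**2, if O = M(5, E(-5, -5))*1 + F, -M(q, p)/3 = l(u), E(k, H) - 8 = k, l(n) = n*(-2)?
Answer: 10404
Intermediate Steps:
l(n) = -2*n
E(k, H) = 8 + k
M(q, p) = 0 (M(q, p) = -(-6)*0 = -3*0 = 0)
O = 7 (O = 0*1 + 7 = 0 + 7 = 7)
((-48 - 61) + O)**2 = ((-48 - 61) + 7)**2 = (-109 + 7)**2 = (-102)**2 = 10404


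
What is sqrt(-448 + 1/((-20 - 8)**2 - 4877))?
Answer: I*sqrt(7505190845)/4093 ≈ 21.166*I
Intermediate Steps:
sqrt(-448 + 1/((-20 - 8)**2 - 4877)) = sqrt(-448 + 1/((-28)**2 - 4877)) = sqrt(-448 + 1/(784 - 4877)) = sqrt(-448 + 1/(-4093)) = sqrt(-448 - 1/4093) = sqrt(-1833665/4093) = I*sqrt(7505190845)/4093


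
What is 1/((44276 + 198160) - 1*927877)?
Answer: -1/685441 ≈ -1.4589e-6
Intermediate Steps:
1/((44276 + 198160) - 1*927877) = 1/(242436 - 927877) = 1/(-685441) = -1/685441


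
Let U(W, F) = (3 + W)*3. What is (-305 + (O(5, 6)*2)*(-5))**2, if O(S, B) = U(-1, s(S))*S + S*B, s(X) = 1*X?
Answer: 819025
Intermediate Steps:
s(X) = X
U(W, F) = 9 + 3*W
O(S, B) = 6*S + B*S (O(S, B) = (9 + 3*(-1))*S + S*B = (9 - 3)*S + B*S = 6*S + B*S)
(-305 + (O(5, 6)*2)*(-5))**2 = (-305 + ((5*(6 + 6))*2)*(-5))**2 = (-305 + ((5*12)*2)*(-5))**2 = (-305 + (60*2)*(-5))**2 = (-305 + 120*(-5))**2 = (-305 - 600)**2 = (-905)**2 = 819025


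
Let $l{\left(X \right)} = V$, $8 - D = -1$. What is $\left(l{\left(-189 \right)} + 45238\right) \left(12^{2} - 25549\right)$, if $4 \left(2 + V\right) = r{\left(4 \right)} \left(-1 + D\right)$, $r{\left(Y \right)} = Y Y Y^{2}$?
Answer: $-1162227940$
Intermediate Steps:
$D = 9$ ($D = 8 - -1 = 8 + 1 = 9$)
$r{\left(Y \right)} = Y^{4}$ ($r{\left(Y \right)} = Y^{2} Y^{2} = Y^{4}$)
$V = 510$ ($V = -2 + \frac{4^{4} \left(-1 + 9\right)}{4} = -2 + \frac{256 \cdot 8}{4} = -2 + \frac{1}{4} \cdot 2048 = -2 + 512 = 510$)
$l{\left(X \right)} = 510$
$\left(l{\left(-189 \right)} + 45238\right) \left(12^{2} - 25549\right) = \left(510 + 45238\right) \left(12^{2} - 25549\right) = 45748 \left(144 - 25549\right) = 45748 \left(-25405\right) = -1162227940$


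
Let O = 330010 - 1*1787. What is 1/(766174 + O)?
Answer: 1/1094397 ≈ 9.1374e-7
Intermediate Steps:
O = 328223 (O = 330010 - 1787 = 328223)
1/(766174 + O) = 1/(766174 + 328223) = 1/1094397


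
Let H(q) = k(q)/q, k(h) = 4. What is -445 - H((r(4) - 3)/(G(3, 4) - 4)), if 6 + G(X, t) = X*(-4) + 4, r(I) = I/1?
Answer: -373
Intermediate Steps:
r(I) = I (r(I) = I*1 = I)
G(X, t) = -2 - 4*X (G(X, t) = -6 + (X*(-4) + 4) = -6 + (-4*X + 4) = -6 + (4 - 4*X) = -2 - 4*X)
H(q) = 4/q
-445 - H((r(4) - 3)/(G(3, 4) - 4)) = -445 - 4/((4 - 3)/((-2 - 4*3) - 4)) = -445 - 4/(1/((-2 - 12) - 4)) = -445 - 4/(1/(-14 - 4)) = -445 - 4/(1/(-18)) = -445 - 4/(1*(-1/18)) = -445 - 4/(-1/18) = -445 - 4*(-18) = -445 - 1*(-72) = -445 + 72 = -373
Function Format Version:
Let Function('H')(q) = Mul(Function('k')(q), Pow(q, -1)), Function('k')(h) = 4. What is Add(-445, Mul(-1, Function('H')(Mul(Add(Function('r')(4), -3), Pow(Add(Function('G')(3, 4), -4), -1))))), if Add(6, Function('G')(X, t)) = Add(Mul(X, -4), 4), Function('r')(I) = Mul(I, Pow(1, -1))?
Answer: -373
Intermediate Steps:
Function('r')(I) = I (Function('r')(I) = Mul(I, 1) = I)
Function('G')(X, t) = Add(-2, Mul(-4, X)) (Function('G')(X, t) = Add(-6, Add(Mul(X, -4), 4)) = Add(-6, Add(Mul(-4, X), 4)) = Add(-6, Add(4, Mul(-4, X))) = Add(-2, Mul(-4, X)))
Function('H')(q) = Mul(4, Pow(q, -1))
Add(-445, Mul(-1, Function('H')(Mul(Add(Function('r')(4), -3), Pow(Add(Function('G')(3, 4), -4), -1))))) = Add(-445, Mul(-1, Mul(4, Pow(Mul(Add(4, -3), Pow(Add(Add(-2, Mul(-4, 3)), -4), -1)), -1)))) = Add(-445, Mul(-1, Mul(4, Pow(Mul(1, Pow(Add(Add(-2, -12), -4), -1)), -1)))) = Add(-445, Mul(-1, Mul(4, Pow(Mul(1, Pow(Add(-14, -4), -1)), -1)))) = Add(-445, Mul(-1, Mul(4, Pow(Mul(1, Pow(-18, -1)), -1)))) = Add(-445, Mul(-1, Mul(4, Pow(Mul(1, Rational(-1, 18)), -1)))) = Add(-445, Mul(-1, Mul(4, Pow(Rational(-1, 18), -1)))) = Add(-445, Mul(-1, Mul(4, -18))) = Add(-445, Mul(-1, -72)) = Add(-445, 72) = -373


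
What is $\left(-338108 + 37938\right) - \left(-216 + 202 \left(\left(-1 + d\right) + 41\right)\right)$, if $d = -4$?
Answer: $-307226$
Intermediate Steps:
$\left(-338108 + 37938\right) - \left(-216 + 202 \left(\left(-1 + d\right) + 41\right)\right) = \left(-338108 + 37938\right) + \left(- 202 \left(\left(-1 - 4\right) + 41\right) + 216\right) = -300170 + \left(- 202 \left(-5 + 41\right) + 216\right) = -300170 + \left(\left(-202\right) 36 + 216\right) = -300170 + \left(-7272 + 216\right) = -300170 - 7056 = -307226$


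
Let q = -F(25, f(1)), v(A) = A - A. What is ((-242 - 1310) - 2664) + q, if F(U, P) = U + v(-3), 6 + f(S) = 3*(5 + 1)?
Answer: -4241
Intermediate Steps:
v(A) = 0
f(S) = 12 (f(S) = -6 + 3*(5 + 1) = -6 + 3*6 = -6 + 18 = 12)
F(U, P) = U (F(U, P) = U + 0 = U)
q = -25 (q = -1*25 = -25)
((-242 - 1310) - 2664) + q = ((-242 - 1310) - 2664) - 25 = (-1552 - 2664) - 25 = -4216 - 25 = -4241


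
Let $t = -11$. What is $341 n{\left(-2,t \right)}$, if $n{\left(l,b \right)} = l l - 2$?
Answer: $682$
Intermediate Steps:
$n{\left(l,b \right)} = -2 + l^{2}$ ($n{\left(l,b \right)} = l^{2} - 2 = -2 + l^{2}$)
$341 n{\left(-2,t \right)} = 341 \left(-2 + \left(-2\right)^{2}\right) = 341 \left(-2 + 4\right) = 341 \cdot 2 = 682$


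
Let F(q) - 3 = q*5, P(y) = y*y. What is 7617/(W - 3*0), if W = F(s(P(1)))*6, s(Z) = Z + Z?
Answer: 2539/26 ≈ 97.654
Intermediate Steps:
P(y) = y**2
s(Z) = 2*Z
F(q) = 3 + 5*q (F(q) = 3 + q*5 = 3 + 5*q)
W = 78 (W = (3 + 5*(2*1**2))*6 = (3 + 5*(2*1))*6 = (3 + 5*2)*6 = (3 + 10)*6 = 13*6 = 78)
7617/(W - 3*0) = 7617/(78 - 3*0) = 7617/(78 + 0) = 7617/78 = (1/78)*7617 = 2539/26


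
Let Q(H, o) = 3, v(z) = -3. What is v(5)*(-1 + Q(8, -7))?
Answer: -6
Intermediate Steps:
v(5)*(-1 + Q(8, -7)) = -3*(-1 + 3) = -3*2 = -6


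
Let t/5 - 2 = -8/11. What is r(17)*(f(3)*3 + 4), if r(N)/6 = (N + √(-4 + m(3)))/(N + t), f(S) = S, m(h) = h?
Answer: 14586/257 + 858*I/257 ≈ 56.755 + 3.3385*I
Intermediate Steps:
t = 70/11 (t = 10 + 5*(-8/11) = 10 - 40/11 = 70/11 ≈ 6.3636)
r(N) = 6*(I + N)/(70/11 + N) (r(N) = 6*((N + √(-4 + 3))/(N + 70/11)) = 6*((N + √(-1))/(70/11 + N)) = 6*((N + I)/(70/11 + N)) = 6*((I + N)/(70/11 + N)) = 6*(I + N)/(70/11 + N))
r(17)*(f(3)*3 + 4) = (66*(I + 17)/(70 + 11*17))*(3*3 + 4) = (66*(17 + I)/(70 + 187))*(9 + 4) = (66*(17 + I)/257)*13 = (66*(1/257)*(17 + I))*13 = (1122/257 + 66*I/257)*13 = 14586/257 + 858*I/257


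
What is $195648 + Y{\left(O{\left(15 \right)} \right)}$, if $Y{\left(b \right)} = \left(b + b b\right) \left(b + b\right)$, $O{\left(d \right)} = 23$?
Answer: $221040$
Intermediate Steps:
$Y{\left(b \right)} = 2 b \left(b + b^{2}\right)$ ($Y{\left(b \right)} = \left(b + b^{2}\right) 2 b = 2 b \left(b + b^{2}\right)$)
$195648 + Y{\left(O{\left(15 \right)} \right)} = 195648 + 2 \cdot 23^{2} \left(1 + 23\right) = 195648 + 2 \cdot 529 \cdot 24 = 195648 + 25392 = 221040$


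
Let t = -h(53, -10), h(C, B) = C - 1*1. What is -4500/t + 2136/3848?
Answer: 41892/481 ≈ 87.094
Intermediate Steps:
h(C, B) = -1 + C (h(C, B) = C - 1 = -1 + C)
t = -52 (t = -(-1 + 53) = -1*52 = -52)
-4500/t + 2136/3848 = -4500/(-52) + 2136/3848 = -4500*(-1/52) + 2136*(1/3848) = 1125/13 + 267/481 = 41892/481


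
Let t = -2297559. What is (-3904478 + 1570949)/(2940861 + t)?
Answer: -2619/722 ≈ -3.6274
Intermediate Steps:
(-3904478 + 1570949)/(2940861 + t) = (-3904478 + 1570949)/(2940861 - 2297559) = -2333529/643302 = -2333529*1/643302 = -2619/722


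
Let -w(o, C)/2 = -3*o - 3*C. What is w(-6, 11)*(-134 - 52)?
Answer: -5580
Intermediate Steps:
w(o, C) = 6*C + 6*o (w(o, C) = -2*(-3*o - 3*C) = -2*(-3*C - 3*o) = 6*C + 6*o)
w(-6, 11)*(-134 - 52) = (6*11 + 6*(-6))*(-134 - 52) = (66 - 36)*(-186) = 30*(-186) = -5580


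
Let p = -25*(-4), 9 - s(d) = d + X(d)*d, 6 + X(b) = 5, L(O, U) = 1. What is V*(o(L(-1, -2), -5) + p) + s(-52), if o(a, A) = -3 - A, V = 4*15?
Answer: 6129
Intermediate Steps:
V = 60
X(b) = -1 (X(b) = -6 + 5 = -1)
s(d) = 9 (s(d) = 9 - (d - d) = 9 - 1*0 = 9 + 0 = 9)
p = 100
V*(o(L(-1, -2), -5) + p) + s(-52) = 60*((-3 - 1*(-5)) + 100) + 9 = 60*((-3 + 5) + 100) + 9 = 60*(2 + 100) + 9 = 60*102 + 9 = 6120 + 9 = 6129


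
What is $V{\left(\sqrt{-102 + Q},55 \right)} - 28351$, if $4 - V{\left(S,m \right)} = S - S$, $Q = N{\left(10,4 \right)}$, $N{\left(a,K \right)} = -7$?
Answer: $-28347$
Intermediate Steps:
$Q = -7$
$V{\left(S,m \right)} = 4$ ($V{\left(S,m \right)} = 4 - \left(S - S\right) = 4 - 0 = 4 + 0 = 4$)
$V{\left(\sqrt{-102 + Q},55 \right)} - 28351 = 4 - 28351 = -28347$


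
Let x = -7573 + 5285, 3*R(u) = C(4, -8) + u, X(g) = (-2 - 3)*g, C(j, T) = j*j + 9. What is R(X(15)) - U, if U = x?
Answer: 6814/3 ≈ 2271.3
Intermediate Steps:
C(j, T) = 9 + j² (C(j, T) = j² + 9 = 9 + j²)
X(g) = -5*g
R(u) = 25/3 + u/3 (R(u) = ((9 + 4²) + u)/3 = ((9 + 16) + u)/3 = (25 + u)/3 = 25/3 + u/3)
x = -2288
U = -2288
R(X(15)) - U = (25/3 + (-5*15)/3) - 1*(-2288) = (25/3 + (⅓)*(-75)) + 2288 = (25/3 - 25) + 2288 = -50/3 + 2288 = 6814/3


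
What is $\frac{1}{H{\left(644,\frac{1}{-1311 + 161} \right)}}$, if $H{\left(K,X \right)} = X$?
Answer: $-1150$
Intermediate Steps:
$\frac{1}{H{\left(644,\frac{1}{-1311 + 161} \right)}} = \frac{1}{\frac{1}{-1311 + 161}} = \frac{1}{\frac{1}{-1150}} = \frac{1}{- \frac{1}{1150}} = -1150$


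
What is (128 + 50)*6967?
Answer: 1240126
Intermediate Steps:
(128 + 50)*6967 = 178*6967 = 1240126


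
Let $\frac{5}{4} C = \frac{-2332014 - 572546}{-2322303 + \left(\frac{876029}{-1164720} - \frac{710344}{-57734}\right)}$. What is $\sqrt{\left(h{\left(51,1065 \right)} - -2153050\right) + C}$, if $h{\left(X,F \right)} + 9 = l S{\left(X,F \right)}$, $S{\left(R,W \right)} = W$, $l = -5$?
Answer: $\frac{2 \sqrt{27052755634496911240979525646988782361}}{7098183510115093} \approx 1465.5$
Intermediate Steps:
$h{\left(X,F \right)} = -9 - 5 F$
$C = \frac{78125628551531520}{78080018611266023}$ ($C = \frac{4 \frac{-2332014 - 572546}{-2322303 + \left(\frac{876029}{-1164720} - \frac{710344}{-57734}\right)}}{5} = \frac{4 \left(- \frac{2904560}{-2322303 + \left(876029 \left(- \frac{1}{1164720}\right) - - \frac{355172}{28867}\right)}\right)}{5} = \frac{4 \left(- \frac{2904560}{-2322303 + \left(- \frac{876029}{1164720} + \frac{355172}{28867}\right)}\right)}{5} = \frac{4 \left(- \frac{2904560}{-2322303 + \frac{388387602697}{33621972240}}\right)}{5} = \frac{4 \left(- \frac{2904560}{- \frac{78080018611266023}{33621972240}}\right)}{5} = \frac{4 \left(\left(-2904560\right) \left(- \frac{33621972240}{78080018611266023}\right)\right)}{5} = \frac{4}{5} \cdot \frac{97657035689414400}{78080018611266023} = \frac{78125628551531520}{78080018611266023} \approx 1.0006$)
$\sqrt{\left(h{\left(51,1065 \right)} - -2153050\right) + C} = \sqrt{\left(\left(-9 - 5325\right) - -2153050\right) + \frac{78125628551531520}{78080018611266023}} = \sqrt{\left(\left(-9 - 5325\right) + 2153050\right) + \frac{78125628551531520}{78080018611266023}} = \sqrt{\left(-5334 + 2153050\right) + \frac{78125628551531520}{78080018611266023}} = \sqrt{2147716 + \frac{78125628551531520}{78080018611266023}} = \sqrt{\frac{167693783377342369384988}{78080018611266023}} = \frac{2 \sqrt{27052755634496911240979525646988782361}}{7098183510115093}$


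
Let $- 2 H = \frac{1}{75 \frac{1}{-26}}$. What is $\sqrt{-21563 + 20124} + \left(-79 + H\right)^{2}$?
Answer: $\frac{34951744}{5625} + i \sqrt{1439} \approx 6213.6 + 37.934 i$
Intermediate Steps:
$H = \frac{13}{75}$ ($H = - \frac{1}{2 \frac{75}{-26}} = - \frac{1}{2 \cdot 75 \left(- \frac{1}{26}\right)} = - \frac{1}{2 \left(- \frac{75}{26}\right)} = \left(- \frac{1}{2}\right) \left(- \frac{26}{75}\right) = \frac{13}{75} \approx 0.17333$)
$\sqrt{-21563 + 20124} + \left(-79 + H\right)^{2} = \sqrt{-21563 + 20124} + \left(-79 + \frac{13}{75}\right)^{2} = \sqrt{-1439} + \left(- \frac{5912}{75}\right)^{2} = i \sqrt{1439} + \frac{34951744}{5625} = \frac{34951744}{5625} + i \sqrt{1439}$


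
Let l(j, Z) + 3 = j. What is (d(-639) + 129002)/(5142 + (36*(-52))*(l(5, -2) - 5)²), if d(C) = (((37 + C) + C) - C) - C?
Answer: -43013/3902 ≈ -11.023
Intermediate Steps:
l(j, Z) = -3 + j
d(C) = 37 (d(C) = ((37 + 2*C) - C) - C = (37 + C) - C = 37)
(d(-639) + 129002)/(5142 + (36*(-52))*(l(5, -2) - 5)²) = (37 + 129002)/(5142 + (36*(-52))*((-3 + 5) - 5)²) = 129039/(5142 - 1872*(2 - 5)²) = 129039/(5142 - 1872*(-3)²) = 129039/(5142 - 1872*9) = 129039/(5142 - 16848) = 129039/(-11706) = 129039*(-1/11706) = -43013/3902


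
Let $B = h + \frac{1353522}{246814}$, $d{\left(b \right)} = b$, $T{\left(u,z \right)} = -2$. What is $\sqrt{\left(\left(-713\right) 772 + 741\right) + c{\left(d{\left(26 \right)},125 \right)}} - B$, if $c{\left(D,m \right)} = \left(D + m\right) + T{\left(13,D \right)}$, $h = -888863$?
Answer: $\frac{109691239480}{123407} + i \sqrt{549546} \approx 8.8886 \cdot 10^{5} + 741.31 i$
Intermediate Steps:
$c{\left(D,m \right)} = -2 + D + m$ ($c{\left(D,m \right)} = \left(D + m\right) - 2 = -2 + D + m$)
$B = - \frac{109691239480}{123407}$ ($B = -888863 + \frac{1353522}{246814} = -888863 + 1353522 \cdot \frac{1}{246814} = -888863 + \frac{676761}{123407} = - \frac{109691239480}{123407} \approx -8.8886 \cdot 10^{5}$)
$\sqrt{\left(\left(-713\right) 772 + 741\right) + c{\left(d{\left(26 \right)},125 \right)}} - B = \sqrt{\left(\left(-713\right) 772 + 741\right) + \left(-2 + 26 + 125\right)} - - \frac{109691239480}{123407} = \sqrt{\left(-550436 + 741\right) + 149} + \frac{109691239480}{123407} = \sqrt{-549695 + 149} + \frac{109691239480}{123407} = \sqrt{-549546} + \frac{109691239480}{123407} = i \sqrt{549546} + \frac{109691239480}{123407} = \frac{109691239480}{123407} + i \sqrt{549546}$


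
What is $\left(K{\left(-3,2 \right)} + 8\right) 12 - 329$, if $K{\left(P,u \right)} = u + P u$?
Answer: $-281$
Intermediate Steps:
$\left(K{\left(-3,2 \right)} + 8\right) 12 - 329 = \left(2 \left(1 - 3\right) + 8\right) 12 - 329 = \left(2 \left(-2\right) + 8\right) 12 - 329 = \left(-4 + 8\right) 12 - 329 = 4 \cdot 12 - 329 = 48 - 329 = -281$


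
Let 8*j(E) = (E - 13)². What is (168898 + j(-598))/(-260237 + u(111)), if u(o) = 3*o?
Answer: -1724505/2079232 ≈ -0.82940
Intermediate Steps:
j(E) = (-13 + E)²/8 (j(E) = (E - 13)²/8 = (-13 + E)²/8)
(168898 + j(-598))/(-260237 + u(111)) = (168898 + (-13 - 598)²/8)/(-260237 + 3*111) = (168898 + (⅛)*(-611)²)/(-260237 + 333) = (168898 + (⅛)*373321)/(-259904) = (168898 + 373321/8)*(-1/259904) = (1724505/8)*(-1/259904) = -1724505/2079232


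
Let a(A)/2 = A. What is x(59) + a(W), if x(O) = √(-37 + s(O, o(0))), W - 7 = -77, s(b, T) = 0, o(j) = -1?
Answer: -140 + I*√37 ≈ -140.0 + 6.0828*I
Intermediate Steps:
W = -70 (W = 7 - 77 = -70)
a(A) = 2*A
x(O) = I*√37 (x(O) = √(-37 + 0) = √(-37) = I*√37)
x(59) + a(W) = I*√37 + 2*(-70) = I*√37 - 140 = -140 + I*√37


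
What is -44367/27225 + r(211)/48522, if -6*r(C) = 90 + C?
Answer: -1436094241/880674300 ≈ -1.6307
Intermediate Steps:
r(C) = -15 - C/6 (r(C) = -(90 + C)/6 = -15 - C/6)
-44367/27225 + r(211)/48522 = -44367/27225 + (-15 - ⅙*211)/48522 = -44367*1/27225 + (-15 - 211/6)*(1/48522) = -14789/9075 - 301/6*1/48522 = -14789/9075 - 301/291132 = -1436094241/880674300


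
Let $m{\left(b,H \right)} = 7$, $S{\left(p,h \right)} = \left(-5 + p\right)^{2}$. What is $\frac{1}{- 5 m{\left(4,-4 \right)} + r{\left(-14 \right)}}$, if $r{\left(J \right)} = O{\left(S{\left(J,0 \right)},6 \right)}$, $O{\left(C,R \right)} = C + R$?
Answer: $\frac{1}{332} \approx 0.003012$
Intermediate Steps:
$r{\left(J \right)} = 6 + \left(-5 + J\right)^{2}$ ($r{\left(J \right)} = \left(-5 + J\right)^{2} + 6 = 6 + \left(-5 + J\right)^{2}$)
$\frac{1}{- 5 m{\left(4,-4 \right)} + r{\left(-14 \right)}} = \frac{1}{\left(-5\right) 7 + \left(6 + \left(-5 - 14\right)^{2}\right)} = \frac{1}{-35 + \left(6 + \left(-19\right)^{2}\right)} = \frac{1}{-35 + \left(6 + 361\right)} = \frac{1}{-35 + 367} = \frac{1}{332}$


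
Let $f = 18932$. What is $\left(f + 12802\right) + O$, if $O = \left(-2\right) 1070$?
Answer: $29594$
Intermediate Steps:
$O = -2140$
$\left(f + 12802\right) + O = \left(18932 + 12802\right) - 2140 = 31734 - 2140 = 29594$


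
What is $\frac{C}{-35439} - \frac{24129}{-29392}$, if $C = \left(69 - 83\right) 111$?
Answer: $\frac{300260933}{347207696} \approx 0.86479$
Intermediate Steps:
$C = -1554$ ($C = \left(-14\right) 111 = -1554$)
$\frac{C}{-35439} - \frac{24129}{-29392} = - \frac{1554}{-35439} - \frac{24129}{-29392} = \left(-1554\right) \left(- \frac{1}{35439}\right) - - \frac{24129}{29392} = \frac{518}{11813} + \frac{24129}{29392} = \frac{300260933}{347207696}$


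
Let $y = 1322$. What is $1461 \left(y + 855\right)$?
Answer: $3180597$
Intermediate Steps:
$1461 \left(y + 855\right) = 1461 \left(1322 + 855\right) = 1461 \cdot 2177 = 3180597$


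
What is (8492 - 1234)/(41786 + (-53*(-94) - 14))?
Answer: 3629/23377 ≈ 0.15524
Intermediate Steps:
(8492 - 1234)/(41786 + (-53*(-94) - 14)) = 7258/(41786 + (4982 - 14)) = 7258/(41786 + 4968) = 7258/46754 = 7258*(1/46754) = 3629/23377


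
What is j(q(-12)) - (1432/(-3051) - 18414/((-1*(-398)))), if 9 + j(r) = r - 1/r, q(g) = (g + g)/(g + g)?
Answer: 22911184/607149 ≈ 37.736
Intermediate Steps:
q(g) = 1 (q(g) = (2*g)/((2*g)) = (2*g)*(1/(2*g)) = 1)
j(r) = -9 + r - 1/r (j(r) = -9 + (r - 1/r) = -9 + r - 1/r)
j(q(-12)) - (1432/(-3051) - 18414/((-1*(-398)))) = (-9 + 1 - 1/1) - (1432/(-3051) - 18414/((-1*(-398)))) = (-9 + 1 - 1*1) - (1432*(-1/3051) - 18414/398) = (-9 + 1 - 1) - (-1432/3051 - 18414*1/398) = -9 - (-1432/3051 - 9207/199) = -9 - 1*(-28375525/607149) = -9 + 28375525/607149 = 22911184/607149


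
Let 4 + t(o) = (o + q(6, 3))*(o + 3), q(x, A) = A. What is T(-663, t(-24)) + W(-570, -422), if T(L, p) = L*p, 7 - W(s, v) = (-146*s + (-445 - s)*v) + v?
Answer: -319772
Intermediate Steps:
W(s, v) = 7 - v + 146*s - v*(-445 - s) (W(s, v) = 7 - ((-146*s + (-445 - s)*v) + v) = 7 - ((-146*s + v*(-445 - s)) + v) = 7 - (v - 146*s + v*(-445 - s)) = 7 + (-v + 146*s - v*(-445 - s)) = 7 - v + 146*s - v*(-445 - s))
t(o) = -4 + (3 + o)² (t(o) = -4 + (o + 3)*(o + 3) = -4 + (3 + o)*(3 + o) = -4 + (3 + o)²)
T(-663, t(-24)) + W(-570, -422) = -663*(5 + (-24)² + 6*(-24)) + (7 + 146*(-570) + 444*(-422) - 570*(-422)) = -663*(5 + 576 - 144) + (7 - 83220 - 187368 + 240540) = -663*437 - 30041 = -289731 - 30041 = -319772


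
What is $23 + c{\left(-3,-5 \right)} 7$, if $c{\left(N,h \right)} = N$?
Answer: $2$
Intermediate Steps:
$23 + c{\left(-3,-5 \right)} 7 = 23 - 21 = 2$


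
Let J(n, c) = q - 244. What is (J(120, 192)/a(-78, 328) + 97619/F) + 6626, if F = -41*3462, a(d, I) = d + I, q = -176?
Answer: 23504290261/3548550 ≈ 6623.6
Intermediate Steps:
J(n, c) = -420 (J(n, c) = -176 - 244 = -420)
a(d, I) = I + d
F = -141942
(J(120, 192)/a(-78, 328) + 97619/F) + 6626 = (-420/(328 - 78) + 97619/(-141942)) + 6626 = (-420/250 + 97619*(-1/141942)) + 6626 = (-420*1/250 - 97619/141942) + 6626 = (-42/25 - 97619/141942) + 6626 = -8402039/3548550 + 6626 = 23504290261/3548550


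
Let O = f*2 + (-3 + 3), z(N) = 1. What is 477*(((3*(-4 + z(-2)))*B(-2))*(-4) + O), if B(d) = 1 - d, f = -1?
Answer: 50562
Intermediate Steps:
O = -2 (O = -1*2 + (-3 + 3) = -2 + 0 = -2)
477*(((3*(-4 + z(-2)))*B(-2))*(-4) + O) = 477*(((3*(-4 + 1))*(1 - 1*(-2)))*(-4) - 2) = 477*(((3*(-3))*(1 + 2))*(-4) - 2) = 477*(-9*3*(-4) - 2) = 477*(-27*(-4) - 2) = 477*(108 - 2) = 477*106 = 50562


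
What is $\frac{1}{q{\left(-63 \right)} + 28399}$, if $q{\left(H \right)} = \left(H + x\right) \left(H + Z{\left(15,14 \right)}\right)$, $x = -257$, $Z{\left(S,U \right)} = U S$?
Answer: $- \frac{1}{18641} \approx -5.3645 \cdot 10^{-5}$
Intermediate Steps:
$Z{\left(S,U \right)} = S U$
$q{\left(H \right)} = \left(-257 + H\right) \left(210 + H\right)$ ($q{\left(H \right)} = \left(H - 257\right) \left(H + 15 \cdot 14\right) = \left(-257 + H\right) \left(H + 210\right) = \left(-257 + H\right) \left(210 + H\right)$)
$\frac{1}{q{\left(-63 \right)} + 28399} = \frac{1}{\left(-53970 + \left(-63\right)^{2} - -2961\right) + 28399} = \frac{1}{\left(-53970 + 3969 + 2961\right) + 28399} = \frac{1}{-47040 + 28399} = \frac{1}{-18641} = - \frac{1}{18641}$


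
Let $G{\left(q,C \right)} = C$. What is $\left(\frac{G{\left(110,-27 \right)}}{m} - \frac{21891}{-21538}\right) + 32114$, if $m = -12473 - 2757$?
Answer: $\frac{2633622091954}{82005935} \approx 32115.0$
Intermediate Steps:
$m = -15230$ ($m = -12473 - 2757 = -15230$)
$\left(\frac{G{\left(110,-27 \right)}}{m} - \frac{21891}{-21538}\right) + 32114 = \left(- \frac{27}{-15230} - \frac{21891}{-21538}\right) + 32114 = \left(\left(-27\right) \left(- \frac{1}{15230}\right) - - \frac{21891}{21538}\right) + 32114 = \left(\frac{27}{15230} + \frac{21891}{21538}\right) + 32114 = \frac{83495364}{82005935} + 32114 = \frac{2633622091954}{82005935}$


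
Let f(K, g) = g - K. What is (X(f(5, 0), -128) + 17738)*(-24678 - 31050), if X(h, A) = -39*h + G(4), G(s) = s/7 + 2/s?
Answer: -6996009528/7 ≈ -9.9943e+8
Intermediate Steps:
G(s) = 2/s + s/7 (G(s) = s*(⅐) + 2/s = s/7 + 2/s = 2/s + s/7)
X(h, A) = 15/14 - 39*h (X(h, A) = -39*h + (2/4 + (⅐)*4) = -39*h + (2*(¼) + 4/7) = -39*h + (½ + 4/7) = -39*h + 15/14 = 15/14 - 39*h)
(X(f(5, 0), -128) + 17738)*(-24678 - 31050) = ((15/14 - 39*(0 - 1*5)) + 17738)*(-24678 - 31050) = ((15/14 - 39*(0 - 5)) + 17738)*(-55728) = ((15/14 - 39*(-5)) + 17738)*(-55728) = ((15/14 + 195) + 17738)*(-55728) = (2745/14 + 17738)*(-55728) = (251077/14)*(-55728) = -6996009528/7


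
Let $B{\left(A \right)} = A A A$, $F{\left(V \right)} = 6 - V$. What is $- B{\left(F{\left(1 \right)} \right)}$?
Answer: $-125$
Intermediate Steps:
$B{\left(A \right)} = A^{3}$ ($B{\left(A \right)} = A^{2} A = A^{3}$)
$- B{\left(F{\left(1 \right)} \right)} = - \left(6 - 1\right)^{3} = - 5^{3} = \left(-1\right) 125 = -125$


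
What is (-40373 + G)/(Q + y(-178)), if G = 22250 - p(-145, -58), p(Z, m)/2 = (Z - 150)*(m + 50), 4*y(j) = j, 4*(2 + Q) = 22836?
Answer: -45686/11325 ≈ -4.0341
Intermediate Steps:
Q = 5707 (Q = -2 + (¼)*22836 = -2 + 5709 = 5707)
y(j) = j/4
p(Z, m) = 2*(-150 + Z)*(50 + m) (p(Z, m) = 2*((Z - 150)*(m + 50)) = 2*((-150 + Z)*(50 + m)) = 2*(-150 + Z)*(50 + m))
G = 17530 (G = 22250 - (-15000 - 300*(-58) + 100*(-145) + 2*(-145)*(-58)) = 22250 - (-15000 + 17400 - 14500 + 16820) = 22250 - 1*4720 = 22250 - 4720 = 17530)
(-40373 + G)/(Q + y(-178)) = (-40373 + 17530)/(5707 + (¼)*(-178)) = -22843/(5707 - 89/2) = -22843/11325/2 = -22843*2/11325 = -45686/11325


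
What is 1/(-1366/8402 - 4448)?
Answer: -4201/18686731 ≈ -0.00022481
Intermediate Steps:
1/(-1366/8402 - 4448) = 1/(-1366*1/8402 - 4448) = 1/(-683/4201 - 4448) = 1/(-18686731/4201) = -4201/18686731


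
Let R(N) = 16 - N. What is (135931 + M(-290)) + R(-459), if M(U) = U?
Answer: 136116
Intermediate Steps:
(135931 + M(-290)) + R(-459) = (135931 - 290) + (16 - 1*(-459)) = 135641 + (16 + 459) = 135641 + 475 = 136116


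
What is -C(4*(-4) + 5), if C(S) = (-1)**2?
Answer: -1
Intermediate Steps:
C(S) = 1
-C(4*(-4) + 5) = -1*1 = -1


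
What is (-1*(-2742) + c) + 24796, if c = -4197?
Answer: 23341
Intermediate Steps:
(-1*(-2742) + c) + 24796 = (-1*(-2742) - 4197) + 24796 = (2742 - 4197) + 24796 = -1455 + 24796 = 23341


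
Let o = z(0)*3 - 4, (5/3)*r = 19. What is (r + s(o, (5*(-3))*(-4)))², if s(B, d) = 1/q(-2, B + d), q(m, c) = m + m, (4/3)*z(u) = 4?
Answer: 49729/400 ≈ 124.32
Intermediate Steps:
r = 57/5 (r = (⅗)*19 = 57/5 ≈ 11.400)
z(u) = 3 (z(u) = (¾)*4 = 3)
o = 5 (o = 3*3 - 4 = 9 - 4 = 5)
q(m, c) = 2*m
s(B, d) = -¼ (s(B, d) = 1/(2*(-2)) = 1/(-4) = 1*(-¼) = -¼)
(r + s(o, (5*(-3))*(-4)))² = (57/5 - ¼)² = (223/20)² = 49729/400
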